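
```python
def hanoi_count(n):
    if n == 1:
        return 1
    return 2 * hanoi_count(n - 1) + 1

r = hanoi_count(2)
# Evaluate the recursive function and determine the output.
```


hanoi_count(2)
= 2 * hanoi_count(1) + 1
Now compute bottom-up:
hanoi_count(1) = 1
hanoi_count(2) = 2 * 1 + 1 = 3
= 3


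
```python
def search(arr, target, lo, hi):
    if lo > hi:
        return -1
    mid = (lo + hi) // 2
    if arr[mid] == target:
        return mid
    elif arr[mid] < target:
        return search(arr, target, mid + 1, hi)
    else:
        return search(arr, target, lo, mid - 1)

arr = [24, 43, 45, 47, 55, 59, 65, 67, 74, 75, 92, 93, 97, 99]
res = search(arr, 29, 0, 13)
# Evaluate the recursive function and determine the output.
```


search(arr, 29, 0, 13)
lo=0, hi=13, mid=6, arr[mid]=65
65 > 29, search left half
lo=0, hi=5, mid=2, arr[mid]=45
45 > 29, search left half
lo=0, hi=1, mid=0, arr[mid]=24
24 < 29, search right half
lo=1, hi=1, mid=1, arr[mid]=43
43 > 29, search left half
lo > hi, target not found, return -1
= -1


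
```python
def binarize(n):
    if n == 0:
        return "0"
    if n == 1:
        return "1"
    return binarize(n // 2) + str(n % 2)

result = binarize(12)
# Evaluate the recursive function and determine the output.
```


binarize(12)
= binarize(6) + "0"
= binarize(3) + "0" + "0"
= binarize(1) + "1" + "0" + "0"
= "1" + "1" + "0" + "0"
= "1100"


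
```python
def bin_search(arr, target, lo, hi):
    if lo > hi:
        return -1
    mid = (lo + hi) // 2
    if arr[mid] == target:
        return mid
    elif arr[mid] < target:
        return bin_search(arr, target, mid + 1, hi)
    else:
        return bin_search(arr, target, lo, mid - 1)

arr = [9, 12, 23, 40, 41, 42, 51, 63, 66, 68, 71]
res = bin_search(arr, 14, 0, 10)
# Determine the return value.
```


bin_search(arr, 14, 0, 10)
lo=0, hi=10, mid=5, arr[mid]=42
42 > 14, search left half
lo=0, hi=4, mid=2, arr[mid]=23
23 > 14, search left half
lo=0, hi=1, mid=0, arr[mid]=9
9 < 14, search right half
lo=1, hi=1, mid=1, arr[mid]=12
12 < 14, search right half
lo > hi, target not found, return -1
= -1


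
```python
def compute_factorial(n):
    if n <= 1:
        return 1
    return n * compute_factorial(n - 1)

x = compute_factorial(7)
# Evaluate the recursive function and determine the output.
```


compute_factorial(7)
= 7 * compute_factorial(6)
= 7 * 6 * compute_factorial(5)
= 7 * 6 * 5 * compute_factorial(4)
= 7 * 6 * 5 * 4 * compute_factorial(3)
= 7 * 6 * 5 * 4 * 3 * compute_factorial(2)
= 7 * 6 * 5 * 4 * 3 * 2 * compute_factorial(1)
= 7 * 6 * 5 * 4 * 3 * 2 * 1
= 5040


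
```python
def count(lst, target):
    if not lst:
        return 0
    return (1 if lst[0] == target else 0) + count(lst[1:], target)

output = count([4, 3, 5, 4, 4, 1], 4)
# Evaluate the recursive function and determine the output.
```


count([4, 3, 5, 4, 4, 1], 4)
lst[0]=4 == 4: 1 + count([3, 5, 4, 4, 1], 4)
lst[0]=3 != 4: 0 + count([5, 4, 4, 1], 4)
lst[0]=5 != 4: 0 + count([4, 4, 1], 4)
lst[0]=4 == 4: 1 + count([4, 1], 4)
lst[0]=4 == 4: 1 + count([1], 4)
lst[0]=1 != 4: 0 + count([], 4)
= 3


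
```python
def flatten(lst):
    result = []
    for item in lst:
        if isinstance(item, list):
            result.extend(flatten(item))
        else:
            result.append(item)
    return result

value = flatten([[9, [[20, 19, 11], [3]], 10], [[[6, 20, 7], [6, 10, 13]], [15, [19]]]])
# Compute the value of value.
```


flatten([[9, [[20, 19, 11], [3]], 10], [[[6, 20, 7], [6, 10, 13]], [15, [19]]]])
Processing each element:
  [9, [[20, 19, 11], [3]], 10] is a list -> flatten recursively -> [9, 20, 19, 11, 3, 10]
  [[[6, 20, 7], [6, 10, 13]], [15, [19]]] is a list -> flatten recursively -> [6, 20, 7, 6, 10, 13, 15, 19]
= [9, 20, 19, 11, 3, 10, 6, 20, 7, 6, 10, 13, 15, 19]


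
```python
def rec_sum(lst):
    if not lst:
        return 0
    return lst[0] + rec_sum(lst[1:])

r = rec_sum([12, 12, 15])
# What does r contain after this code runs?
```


rec_sum([12, 12, 15])
= 12 + rec_sum([12, 15])
= 12 + 12 + rec_sum([15])
= 12 + 12 + 15 + rec_sum([])
= 12 + 12 + 15 + 0
= 39


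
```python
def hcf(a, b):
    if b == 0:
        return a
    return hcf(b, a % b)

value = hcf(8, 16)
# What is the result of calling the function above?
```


hcf(8, 16)
= hcf(16, 8 % 16) = hcf(16, 8)
= hcf(8, 16 % 8) = hcf(8, 0)
b == 0, return a = 8


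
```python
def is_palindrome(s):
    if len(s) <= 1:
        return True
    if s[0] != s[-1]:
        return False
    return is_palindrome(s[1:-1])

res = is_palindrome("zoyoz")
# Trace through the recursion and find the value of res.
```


is_palindrome("zoyoz")
"zoyoz": s[0]='z' == s[-1]='z' -> is_palindrome("oyo")
"oyo": s[0]='o' == s[-1]='o' -> is_palindrome("y")
"y": len <= 1 -> True
= True


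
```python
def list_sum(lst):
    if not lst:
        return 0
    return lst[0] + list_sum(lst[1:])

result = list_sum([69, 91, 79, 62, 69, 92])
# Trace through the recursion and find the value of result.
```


list_sum([69, 91, 79, 62, 69, 92])
= 69 + list_sum([91, 79, 62, 69, 92])
= 69 + 91 + list_sum([79, 62, 69, 92])
= 69 + 91 + 79 + list_sum([62, 69, 92])
= 69 + 91 + 79 + 62 + list_sum([69, 92])
= 69 + 91 + 79 + 62 + 69 + list_sum([92])
= 69 + 91 + 79 + 62 + 69 + 92 + list_sum([])
= 69 + 91 + 79 + 62 + 69 + 92 + 0
= 462


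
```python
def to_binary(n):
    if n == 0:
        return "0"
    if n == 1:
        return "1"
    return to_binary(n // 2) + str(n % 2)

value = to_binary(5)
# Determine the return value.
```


to_binary(5)
= to_binary(2) + "1"
= to_binary(1) + "0" + "1"
= "1" + "0" + "1"
= "101"


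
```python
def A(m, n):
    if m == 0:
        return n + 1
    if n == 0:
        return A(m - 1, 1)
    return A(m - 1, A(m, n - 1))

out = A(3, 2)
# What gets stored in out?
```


A(3, 2)
= A(2, A(3, 1))
First compute A(3, 1) = 13
= A(2, 13)
= 29


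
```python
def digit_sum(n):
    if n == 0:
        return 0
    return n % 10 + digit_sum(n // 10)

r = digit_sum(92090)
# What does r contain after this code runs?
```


digit_sum(92090)
= 0 + digit_sum(9209)
= 0 + 9 + digit_sum(920)
= 0 + 9 + 0 + digit_sum(92)
= 0 + 9 + 0 + 2 + digit_sum(9)
= 0 + 9 + 0 + 2 + 9 + digit_sum(0)
= 0 + 9 + 0 + 2 + 9 + 0
= 20


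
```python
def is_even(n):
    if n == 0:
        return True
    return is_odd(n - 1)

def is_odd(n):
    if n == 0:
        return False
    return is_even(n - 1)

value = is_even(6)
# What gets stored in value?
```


is_even(6)
= is_odd(5)
= is_even(4)
= is_odd(3)
= is_even(2)
= is_odd(1)
= is_even(0)
n == 0: return True
= True


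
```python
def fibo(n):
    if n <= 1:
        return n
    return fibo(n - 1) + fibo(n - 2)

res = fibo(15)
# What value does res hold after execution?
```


fibo(15)
= fibo(14) + fibo(13)
= (fibo(13) + fibo(12)) + fibo(13)
Computing bottom-up: fibo(0)=0, fibo(1)=1, fibo(2)=1, fibo(3)=2, fibo(4)=3, fibo(5)=5, fibo(6)=8, fibo(7)=13, fibo(8)=21, fibo(9)=34, fibo(10)=55, fibo(11)=89, fibo(12)=144, fibo(13)=233, fibo(14)=377, fibo(15)=610
= 610


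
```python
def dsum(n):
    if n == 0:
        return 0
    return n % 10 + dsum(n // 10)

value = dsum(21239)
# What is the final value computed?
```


dsum(21239)
= 9 + dsum(2123)
= 9 + 3 + dsum(212)
= 9 + 3 + 2 + dsum(21)
= 9 + 3 + 2 + 1 + dsum(2)
= 9 + 3 + 2 + 1 + 2 + dsum(0)
= 9 + 3 + 2 + 1 + 2 + 0
= 17


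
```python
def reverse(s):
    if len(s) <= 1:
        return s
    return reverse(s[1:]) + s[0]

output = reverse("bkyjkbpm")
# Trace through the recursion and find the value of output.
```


reverse("bkyjkbpm")
= reverse("kyjkbpm") + "b"
= reverse("yjkbpm") + "k" + "b"
= reverse("jkbpm") + "y" + "k" + "b"
= reverse("kbpm") + "j" + "y" + "k" + "b"
= reverse("bpm") + "k" + "j" + "y" + "k" + "b"
= reverse("pm") + "b" + "k" + "j" + "y" + "k" + "b"
= reverse("m") + "p" + "b" + "k" + "j" + "y" + "k" + "b"
= "m" + "p" + "b" + "k" + "j" + "y" + "k" + "b"
= "mpbkjykb"


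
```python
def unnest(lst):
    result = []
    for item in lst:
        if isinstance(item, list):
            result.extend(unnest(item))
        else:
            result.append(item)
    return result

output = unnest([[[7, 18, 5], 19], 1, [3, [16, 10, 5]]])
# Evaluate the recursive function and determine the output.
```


unnest([[[7, 18, 5], 19], 1, [3, [16, 10, 5]]])
Processing each element:
  [[7, 18, 5], 19] is a list -> unnest recursively -> [7, 18, 5, 19]
  1 is not a list -> append 1
  [3, [16, 10, 5]] is a list -> unnest recursively -> [3, 16, 10, 5]
= [7, 18, 5, 19, 1, 3, 16, 10, 5]


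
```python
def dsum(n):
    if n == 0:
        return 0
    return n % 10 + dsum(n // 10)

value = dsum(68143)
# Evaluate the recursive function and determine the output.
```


dsum(68143)
= 3 + dsum(6814)
= 3 + 4 + dsum(681)
= 3 + 4 + 1 + dsum(68)
= 3 + 4 + 1 + 8 + dsum(6)
= 3 + 4 + 1 + 8 + 6 + dsum(0)
= 3 + 4 + 1 + 8 + 6 + 0
= 22


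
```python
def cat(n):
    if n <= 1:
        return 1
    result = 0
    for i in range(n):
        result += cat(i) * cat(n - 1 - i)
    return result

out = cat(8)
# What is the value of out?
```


cat(8)
= sum of cat(i) * cat(8-1-i) for i in 0..7
First compute sub-values bottom-up:
  cat(0) = 1, cat(1) = 1
  cat(2) = 1*1 + 1*1 = 2
  cat(3) = 1*2 + 1*1 + 2*1 = 5
  cat(4) = 1*5 + 1*2 + 2*1 + 5*1 = 14
  cat(5) = 1*14 + 1*5 + 2*2 + 5*1 + 14*1 = 42
  cat(6) = 1*42 + 1*14 + 2*5 + 5*2 + 14*1 + 42*1 = 132
  cat(7) = 1*132 + 1*42 + 2*14 + 5*5 + 14*2 + 42*1 + 132*1 = 429
Now cat(8):
  cat(0)*cat(7) = 1*429 = 429
  cat(1)*cat(6) = 1*132 = 132
  cat(2)*cat(5) = 2*42 = 84
  cat(3)*cat(4) = 5*14 = 70
  cat(4)*cat(3) = 14*5 = 70
  cat(5)*cat(2) = 42*2 = 84
  cat(6)*cat(1) = 132*1 = 132
  cat(7)*cat(0) = 429*1 = 429
= 429 + 132 + 84 + 70 + 70 + 84 + 132 + 429
= 1430


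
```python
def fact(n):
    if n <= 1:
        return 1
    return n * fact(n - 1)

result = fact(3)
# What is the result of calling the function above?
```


fact(3)
= 3 * fact(2)
= 3 * 2 * fact(1)
= 3 * 2 * 1
= 6


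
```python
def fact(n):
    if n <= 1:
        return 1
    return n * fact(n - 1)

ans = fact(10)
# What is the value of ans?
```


fact(10)
= 10 * fact(9)
= 10 * 9 * fact(8)
= 10 * 9 * 8 * fact(7)
= 10 * 9 * 8 * 7 * fact(6)
= 10 * 9 * 8 * 7 * 6 * fact(5)
= 10 * 9 * 8 * 7 * 6 * 5 * fact(4)
= 10 * 9 * 8 * 7 * 6 * 5 * 4 * fact(3)
= 10 * 9 * 8 * 7 * 6 * 5 * 4 * 3 * fact(2)
= 10 * 9 * 8 * 7 * 6 * 5 * 4 * 3 * 2 * fact(1)
= 10 * 9 * 8 * 7 * 6 * 5 * 4 * 3 * 2 * 1
= 3628800


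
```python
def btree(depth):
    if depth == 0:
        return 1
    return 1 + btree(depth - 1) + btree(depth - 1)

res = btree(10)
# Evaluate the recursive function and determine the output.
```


btree(10)
= 1 + btree(9) + btree(9)
= 1 + 2 * btree(9)
btree(k) = 2^(k+1) - 1
btree(0) = 1
btree(1) = 3
btree(2) = 7
btree(3) = 15
btree(4) = 31
btree(10) = 2^11 - 1 = 2047


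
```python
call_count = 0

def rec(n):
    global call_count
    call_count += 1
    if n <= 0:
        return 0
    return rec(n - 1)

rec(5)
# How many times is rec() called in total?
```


rec(5) calls rec(4) calls ... calls rec(0)
Total calls: 5 + 1 (for base case) = 6


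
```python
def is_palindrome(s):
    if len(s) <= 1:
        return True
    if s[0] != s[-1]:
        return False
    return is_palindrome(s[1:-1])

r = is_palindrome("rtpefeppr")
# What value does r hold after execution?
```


is_palindrome("rtpefeppr")
"rtpefeppr": s[0]='r' == s[-1]='r' -> is_palindrome("tpefepp")
"tpefepp": s[0]='t' != s[-1]='p' -> False
= False


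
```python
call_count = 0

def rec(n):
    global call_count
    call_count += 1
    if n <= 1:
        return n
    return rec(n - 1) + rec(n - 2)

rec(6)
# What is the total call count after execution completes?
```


rec(6) calls rec(5) and rec(4); each non-base call branches into two more.
Let C(k) = total number of calls made by rec(k), including the call to rec(k) itself.
Base cases: C(0) = 1, C(1) = 1
Recurrence: C(k) = 1 + C(k-1) + C(k-2)
  C(2) = 1 + C(1) + C(0) = 1 + 1 + 1 = 3
  C(3) = 1 + C(2) + C(1) = 1 + 3 + 1 = 5
  C(4) = 1 + C(3) + C(2) = 1 + 5 + 3 = 9
  C(5) = 1 + C(4) + C(3) = 1 + 9 + 5 = 15
  C(6) = 1 + C(5) + C(4) = 1 + 15 + 9 = 25
Total calls = C(6) = 25


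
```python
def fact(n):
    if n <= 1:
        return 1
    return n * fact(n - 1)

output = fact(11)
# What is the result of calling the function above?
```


fact(11)
= 11 * fact(10)
= 11 * 10 * fact(9)
= 11 * 10 * 9 * fact(8)
= 11 * 10 * 9 * 8 * fact(7)
= 11 * 10 * 9 * 8 * 7 * fact(6)
= 11 * 10 * 9 * 8 * 7 * 6 * fact(5)
= 11 * 10 * 9 * 8 * 7 * 6 * 5 * fact(4)
= 11 * 10 * 9 * 8 * 7 * 6 * 5 * 4 * fact(3)
= 11 * 10 * 9 * 8 * 7 * 6 * 5 * 4 * 3 * fact(2)
= 11 * 10 * 9 * 8 * 7 * 6 * 5 * 4 * 3 * 2 * fact(1)
= 11 * 10 * 9 * 8 * 7 * 6 * 5 * 4 * 3 * 2 * 1
= 39916800


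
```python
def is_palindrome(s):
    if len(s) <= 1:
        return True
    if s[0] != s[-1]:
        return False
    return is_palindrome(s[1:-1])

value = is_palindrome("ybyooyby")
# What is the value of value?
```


is_palindrome("ybyooyby")
"ybyooyby": s[0]='y' == s[-1]='y' -> is_palindrome("byooyb")
"byooyb": s[0]='b' == s[-1]='b' -> is_palindrome("yooy")
"yooy": s[0]='y' == s[-1]='y' -> is_palindrome("oo")
"oo": s[0]='o' == s[-1]='o' -> is_palindrome("")
"": len <= 1 -> True
= True


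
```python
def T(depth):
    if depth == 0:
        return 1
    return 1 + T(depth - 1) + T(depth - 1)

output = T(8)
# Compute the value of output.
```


T(8)
= 1 + T(7) + T(7)
= 1 + 2 * T(7)
T(k) = 2^(k+1) - 1
T(0) = 1
T(1) = 3
T(2) = 7
T(3) = 15
T(4) = 31
T(8) = 2^9 - 1 = 511


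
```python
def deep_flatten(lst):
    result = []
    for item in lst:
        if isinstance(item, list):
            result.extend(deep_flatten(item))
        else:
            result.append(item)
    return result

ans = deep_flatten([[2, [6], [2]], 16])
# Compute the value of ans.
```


deep_flatten([[2, [6], [2]], 16])
Processing each element:
  [2, [6], [2]] is a list -> deep_flatten recursively -> [2, 6, 2]
  16 is not a list -> append 16
= [2, 6, 2, 16]


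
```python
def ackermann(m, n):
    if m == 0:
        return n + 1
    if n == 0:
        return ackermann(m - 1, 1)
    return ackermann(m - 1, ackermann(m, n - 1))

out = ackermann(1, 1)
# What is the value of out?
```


ackermann(1, 1)
= ackermann(0, ackermann(1, 0))
First compute ackermann(1, 0) = 2
= ackermann(0, 2)
= 3


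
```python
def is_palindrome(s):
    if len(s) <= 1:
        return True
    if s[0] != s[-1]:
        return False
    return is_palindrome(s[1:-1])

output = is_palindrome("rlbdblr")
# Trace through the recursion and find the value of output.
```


is_palindrome("rlbdblr")
"rlbdblr": s[0]='r' == s[-1]='r' -> is_palindrome("lbdbl")
"lbdbl": s[0]='l' == s[-1]='l' -> is_palindrome("bdb")
"bdb": s[0]='b' == s[-1]='b' -> is_palindrome("d")
"d": len <= 1 -> True
= True


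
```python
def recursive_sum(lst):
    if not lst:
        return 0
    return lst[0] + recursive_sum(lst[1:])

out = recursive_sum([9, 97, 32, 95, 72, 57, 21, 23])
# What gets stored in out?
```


recursive_sum([9, 97, 32, 95, 72, 57, 21, 23])
= 9 + recursive_sum([97, 32, 95, 72, 57, 21, 23])
= 9 + 97 + recursive_sum([32, 95, 72, 57, 21, 23])
= 9 + 97 + 32 + recursive_sum([95, 72, 57, 21, 23])
= 9 + 97 + 32 + 95 + recursive_sum([72, 57, 21, 23])
= 9 + 97 + 32 + 95 + 72 + recursive_sum([57, 21, 23])
= 9 + 97 + 32 + 95 + 72 + 57 + recursive_sum([21, 23])
= 9 + 97 + 32 + 95 + 72 + 57 + 21 + recursive_sum([23])
= 9 + 97 + 32 + 95 + 72 + 57 + 21 + 23 + recursive_sum([])
= 9 + 97 + 32 + 95 + 72 + 57 + 21 + 23 + 0
= 406


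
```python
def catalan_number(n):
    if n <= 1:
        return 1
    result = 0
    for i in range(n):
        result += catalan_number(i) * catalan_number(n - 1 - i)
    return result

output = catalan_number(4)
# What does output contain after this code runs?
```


catalan_number(4)
= sum of catalan_number(i) * catalan_number(4-1-i) for i in 0..3
First compute sub-values bottom-up:
  catalan_number(0) = 1, catalan_number(1) = 1
  catalan_number(2) = 1*1 + 1*1 = 2
  catalan_number(3) = 1*2 + 1*1 + 2*1 = 5
Now catalan_number(4):
  catalan_number(0)*catalan_number(3) = 1*5 = 5
  catalan_number(1)*catalan_number(2) = 1*2 = 2
  catalan_number(2)*catalan_number(1) = 2*1 = 2
  catalan_number(3)*catalan_number(0) = 5*1 = 5
= 5 + 2 + 2 + 5
= 14


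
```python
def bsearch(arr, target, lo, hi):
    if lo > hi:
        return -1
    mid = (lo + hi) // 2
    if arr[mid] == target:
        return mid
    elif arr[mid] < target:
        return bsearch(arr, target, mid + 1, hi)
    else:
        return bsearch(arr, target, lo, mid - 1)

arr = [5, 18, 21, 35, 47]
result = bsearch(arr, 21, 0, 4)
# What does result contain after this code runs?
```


bsearch(arr, 21, 0, 4)
lo=0, hi=4, mid=2, arr[mid]=21
arr[2] == 21, found at index 2
= 2


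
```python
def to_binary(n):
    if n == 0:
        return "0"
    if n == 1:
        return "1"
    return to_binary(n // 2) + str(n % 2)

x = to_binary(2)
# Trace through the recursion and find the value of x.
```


to_binary(2)
= to_binary(1) + "0"
= "1" + "0"
= "10"


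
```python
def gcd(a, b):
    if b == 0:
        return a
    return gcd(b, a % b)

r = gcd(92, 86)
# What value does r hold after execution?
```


gcd(92, 86)
= gcd(86, 92 % 86) = gcd(86, 6)
= gcd(6, 86 % 6) = gcd(6, 2)
= gcd(2, 6 % 2) = gcd(2, 0)
b == 0, return a = 2


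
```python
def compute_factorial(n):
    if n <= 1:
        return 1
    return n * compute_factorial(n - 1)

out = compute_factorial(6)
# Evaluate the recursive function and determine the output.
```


compute_factorial(6)
= 6 * compute_factorial(5)
= 6 * 5 * compute_factorial(4)
= 6 * 5 * 4 * compute_factorial(3)
= 6 * 5 * 4 * 3 * compute_factorial(2)
= 6 * 5 * 4 * 3 * 2 * compute_factorial(1)
= 6 * 5 * 4 * 3 * 2 * 1
= 720


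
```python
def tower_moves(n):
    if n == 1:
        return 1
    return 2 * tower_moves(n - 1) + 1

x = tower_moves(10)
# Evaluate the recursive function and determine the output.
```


tower_moves(10)
= 2 * tower_moves(9) + 1
= 2 * (2 * tower_moves(8) + 1) + 1
= 2 * (2 * (2 * tower_moves(7) + 1) + 1) + 1
= 2 * (2 * (2 * (2 * tower_moves(6) + 1) + 1) + 1) + 1
= 2 * (2 * (2 * (2 * (2 * tower_moves(5) + 1) + 1) + 1) + 1) + 1
= 2 * (2 * (2 * (2 * (2 * (2 * tower_moves(4) + 1) + 1) + 1) + 1) + 1) + 1
= 2 * (2 * (2 * (2 * (2 * (2 * (2 * tower_moves(3) + 1) + 1) + 1) + 1) + 1) + 1) + 1
= 2 * (2 * (2 * (2 * (2 * (2 * (2 * (2 * tower_moves(2) + 1) + 1) + 1) + 1) + 1) + 1) + 1) + 1
= 2 * (2 * (2 * (2 * (2 * (2 * (2 * (2 * (2 * tower_moves(1) + 1) + 1) + 1) + 1) + 1) + 1) + 1) + 1) + 1
Now compute bottom-up:
tower_moves(1) = 1
tower_moves(2) = 2 * 1 + 1 = 3
tower_moves(3) = 2 * 3 + 1 = 7
tower_moves(4) = 2 * 7 + 1 = 15
tower_moves(5) = 2 * 15 + 1 = 31
tower_moves(6) = 2 * 31 + 1 = 63
tower_moves(7) = 2 * 63 + 1 = 127
tower_moves(8) = 2 * 127 + 1 = 255
tower_moves(9) = 2 * 255 + 1 = 511
tower_moves(10) = 2 * 511 + 1 = 1023
= 1023


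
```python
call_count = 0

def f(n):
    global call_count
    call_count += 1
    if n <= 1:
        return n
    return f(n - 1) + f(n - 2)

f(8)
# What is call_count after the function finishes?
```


f(8) calls f(7) and f(6); each non-base call branches into two more.
Let C(k) = total number of calls made by f(k), including the call to f(k) itself.
Base cases: C(0) = 1, C(1) = 1
Recurrence: C(k) = 1 + C(k-1) + C(k-2)
  C(2) = 1 + C(1) + C(0) = 1 + 1 + 1 = 3
  C(3) = 1 + C(2) + C(1) = 1 + 3 + 1 = 5
  C(4) = 1 + C(3) + C(2) = 1 + 5 + 3 = 9
  C(5) = 1 + C(4) + C(3) = 1 + 9 + 5 = 15
  C(6) = 1 + C(5) + C(4) = 1 + 15 + 9 = 25
  C(7) = 1 + C(6) + C(5) = 1 + 25 + 15 = 41
  C(8) = 1 + C(7) + C(6) = 1 + 41 + 25 = 67
Total calls = C(8) = 67


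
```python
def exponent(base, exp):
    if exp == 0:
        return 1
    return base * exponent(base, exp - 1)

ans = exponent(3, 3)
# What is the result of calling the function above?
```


exponent(3, 3)
= 3 * exponent(3, 2)
= 3 * 3 * exponent(3, 1)
= 3 * 3 * 3 * exponent(3, 0)
= 3 * 3 * 3 * 1
= 27


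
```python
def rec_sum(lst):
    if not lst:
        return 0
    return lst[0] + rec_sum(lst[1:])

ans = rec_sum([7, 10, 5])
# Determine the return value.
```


rec_sum([7, 10, 5])
= 7 + rec_sum([10, 5])
= 7 + 10 + rec_sum([5])
= 7 + 10 + 5 + rec_sum([])
= 7 + 10 + 5 + 0
= 22


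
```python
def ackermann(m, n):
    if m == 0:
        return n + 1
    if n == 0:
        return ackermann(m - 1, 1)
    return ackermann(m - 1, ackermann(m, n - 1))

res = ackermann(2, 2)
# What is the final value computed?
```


ackermann(2, 2)
= ackermann(1, ackermann(2, 1))
First compute ackermann(2, 1) = 5
= ackermann(1, 5)
= 7


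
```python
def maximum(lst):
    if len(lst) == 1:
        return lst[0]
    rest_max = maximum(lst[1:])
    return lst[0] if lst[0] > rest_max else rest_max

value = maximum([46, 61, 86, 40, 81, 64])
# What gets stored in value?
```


maximum([46, 61, 86, 40, 81, 64])
= compare 46 with maximum([61, 86, 40, 81, 64])
= compare 61 with maximum([86, 40, 81, 64])
= compare 86 with maximum([40, 81, 64])
= compare 40 with maximum([81, 64])
= compare 81 with maximum([64])
Base: maximum([64]) = 64
compare 81 with 64: max = 81
compare 40 with 81: max = 81
compare 86 with 81: max = 86
compare 61 with 86: max = 86
compare 46 with 86: max = 86
= 86


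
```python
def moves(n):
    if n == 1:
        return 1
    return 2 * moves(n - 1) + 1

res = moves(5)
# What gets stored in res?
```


moves(5)
= 2 * moves(4) + 1
= 2 * (2 * moves(3) + 1) + 1
= 2 * (2 * (2 * moves(2) + 1) + 1) + 1
= 2 * (2 * (2 * (2 * moves(1) + 1) + 1) + 1) + 1
Now compute bottom-up:
moves(1) = 1
moves(2) = 2 * 1 + 1 = 3
moves(3) = 2 * 3 + 1 = 7
moves(4) = 2 * 7 + 1 = 15
moves(5) = 2 * 15 + 1 = 31
= 31


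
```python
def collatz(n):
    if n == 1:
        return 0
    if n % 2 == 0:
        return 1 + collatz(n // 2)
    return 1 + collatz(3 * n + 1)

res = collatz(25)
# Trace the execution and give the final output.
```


collatz(25)
25 is odd -> 3*25+1 = 76 -> collatz(76)
76 is even -> collatz(38)
38 is even -> collatz(19)
19 is odd -> 3*19+1 = 58 -> collatz(58)
58 is even -> collatz(29)
29 is odd -> 3*29+1 = 88 -> collatz(88)
88 is even -> collatz(44)
44 is even -> collatz(22)
22 is even -> collatz(11)
11 is odd -> 3*11+1 = 34 -> collatz(34)
34 is even -> collatz(17)
17 is odd -> 3*17+1 = 52 -> collatz(52)
52 is even -> collatz(26)
26 is even -> collatz(13)
13 is odd -> 3*13+1 = 40 -> collatz(40)
40 is even -> collatz(20)
20 is even -> collatz(10)
10 is even -> collatz(5)
5 is odd -> 3*5+1 = 16 -> collatz(16)
16 is even -> collatz(8)
8 is even -> collatz(4)
4 is even -> collatz(2)
2 is even -> collatz(1)
Reached 1 after 23 steps
= 23


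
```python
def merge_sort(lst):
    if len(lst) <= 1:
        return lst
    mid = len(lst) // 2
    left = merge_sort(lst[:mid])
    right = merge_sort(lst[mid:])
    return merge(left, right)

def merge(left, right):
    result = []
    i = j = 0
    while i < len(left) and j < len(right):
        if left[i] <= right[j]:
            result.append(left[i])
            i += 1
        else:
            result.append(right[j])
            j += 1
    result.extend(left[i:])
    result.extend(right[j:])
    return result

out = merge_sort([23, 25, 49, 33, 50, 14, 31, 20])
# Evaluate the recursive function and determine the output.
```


merge_sort([23, 25, 49, 33, 50, 14, 31, 20])
Split into [23, 25, 49, 33] and [50, 14, 31, 20]
Left sorted: [23, 25, 33, 49]
Right sorted: [14, 20, 31, 50]
Merge [23, 25, 33, 49] and [14, 20, 31, 50]
= [14, 20, 23, 25, 31, 33, 49, 50]


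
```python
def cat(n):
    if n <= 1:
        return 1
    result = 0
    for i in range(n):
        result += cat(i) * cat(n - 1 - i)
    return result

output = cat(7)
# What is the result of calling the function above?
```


cat(7)
= sum of cat(i) * cat(7-1-i) for i in 0..6
First compute sub-values bottom-up:
  cat(0) = 1, cat(1) = 1
  cat(2) = 1*1 + 1*1 = 2
  cat(3) = 1*2 + 1*1 + 2*1 = 5
  cat(4) = 1*5 + 1*2 + 2*1 + 5*1 = 14
  cat(5) = 1*14 + 1*5 + 2*2 + 5*1 + 14*1 = 42
  cat(6) = 1*42 + 1*14 + 2*5 + 5*2 + 14*1 + 42*1 = 132
Now cat(7):
  cat(0)*cat(6) = 1*132 = 132
  cat(1)*cat(5) = 1*42 = 42
  cat(2)*cat(4) = 2*14 = 28
  cat(3)*cat(3) = 5*5 = 25
  cat(4)*cat(2) = 14*2 = 28
  cat(5)*cat(1) = 42*1 = 42
  cat(6)*cat(0) = 132*1 = 132
= 132 + 42 + 28 + 25 + 28 + 42 + 132
= 429


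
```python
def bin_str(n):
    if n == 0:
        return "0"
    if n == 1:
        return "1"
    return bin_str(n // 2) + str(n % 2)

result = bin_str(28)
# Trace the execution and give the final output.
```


bin_str(28)
= bin_str(14) + "0"
= bin_str(7) + "0" + "0"
= bin_str(3) + "1" + "0" + "0"
= bin_str(1) + "1" + "1" + "0" + "0"
= "1" + "1" + "1" + "0" + "0"
= "11100"


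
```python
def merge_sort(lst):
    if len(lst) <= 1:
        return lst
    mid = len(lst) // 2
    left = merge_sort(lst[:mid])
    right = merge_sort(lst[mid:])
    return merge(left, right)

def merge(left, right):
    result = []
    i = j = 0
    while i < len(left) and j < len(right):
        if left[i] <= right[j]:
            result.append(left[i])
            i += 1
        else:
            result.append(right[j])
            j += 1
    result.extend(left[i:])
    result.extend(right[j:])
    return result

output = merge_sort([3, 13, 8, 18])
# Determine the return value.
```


merge_sort([3, 13, 8, 18])
Split into [3, 13] and [8, 18]
Left sorted: [3, 13]
Right sorted: [8, 18]
Merge [3, 13] and [8, 18]
= [3, 8, 13, 18]


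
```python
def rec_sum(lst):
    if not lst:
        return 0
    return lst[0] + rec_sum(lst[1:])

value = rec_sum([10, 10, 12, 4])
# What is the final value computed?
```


rec_sum([10, 10, 12, 4])
= 10 + rec_sum([10, 12, 4])
= 10 + 10 + rec_sum([12, 4])
= 10 + 10 + 12 + rec_sum([4])
= 10 + 10 + 12 + 4 + rec_sum([])
= 10 + 10 + 12 + 4 + 0
= 36


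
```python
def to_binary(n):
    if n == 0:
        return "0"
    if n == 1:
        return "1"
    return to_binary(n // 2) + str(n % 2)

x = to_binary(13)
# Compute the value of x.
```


to_binary(13)
= to_binary(6) + "1"
= to_binary(3) + "0" + "1"
= to_binary(1) + "1" + "0" + "1"
= "1" + "1" + "0" + "1"
= "1101"


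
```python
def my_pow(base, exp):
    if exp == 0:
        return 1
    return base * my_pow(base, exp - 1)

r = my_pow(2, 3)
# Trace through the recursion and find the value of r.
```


my_pow(2, 3)
= 2 * my_pow(2, 2)
= 2 * 2 * my_pow(2, 1)
= 2 * 2 * 2 * my_pow(2, 0)
= 2 * 2 * 2 * 1
= 8


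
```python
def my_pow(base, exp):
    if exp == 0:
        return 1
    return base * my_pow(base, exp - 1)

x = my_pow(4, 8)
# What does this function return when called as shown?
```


my_pow(4, 8)
= 4 * my_pow(4, 7)
= 4 * 4 * my_pow(4, 6)
= 4 * 4 * 4 * my_pow(4, 5)
= 4 * 4 * 4 * 4 * my_pow(4, 4)
= 4 * 4 * 4 * 4 * 4 * my_pow(4, 3)
= 4 * 4 * 4 * 4 * 4 * 4 * my_pow(4, 2)
= 4 * 4 * 4 * 4 * 4 * 4 * 4 * my_pow(4, 1)
= 4 * 4 * 4 * 4 * 4 * 4 * 4 * 4 * my_pow(4, 0)
= 4 * 4 * 4 * 4 * 4 * 4 * 4 * 4 * 1
= 65536


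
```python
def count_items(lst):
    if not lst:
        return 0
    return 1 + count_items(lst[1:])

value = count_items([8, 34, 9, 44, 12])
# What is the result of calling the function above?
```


count_items([8, 34, 9, 44, 12])
= 1 + count_items([34, 9, 44, 12])
= 1 + 1 + count_items([9, 44, 12])
= 1 + 1 + 1 + count_items([44, 12])
= 1 + 1 + 1 + 1 + count_items([12])
= 1 + 1 + 1 + 1 + 1 + count_items([])
= 1 + 1 + 1 + 1 + 1 + 0
= 5


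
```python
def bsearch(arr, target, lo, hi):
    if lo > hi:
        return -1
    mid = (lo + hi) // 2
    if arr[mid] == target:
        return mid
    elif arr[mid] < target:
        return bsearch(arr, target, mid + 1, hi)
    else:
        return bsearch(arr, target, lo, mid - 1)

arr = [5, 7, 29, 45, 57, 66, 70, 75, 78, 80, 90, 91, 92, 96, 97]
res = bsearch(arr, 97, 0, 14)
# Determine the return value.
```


bsearch(arr, 97, 0, 14)
lo=0, hi=14, mid=7, arr[mid]=75
75 < 97, search right half
lo=8, hi=14, mid=11, arr[mid]=91
91 < 97, search right half
lo=12, hi=14, mid=13, arr[mid]=96
96 < 97, search right half
lo=14, hi=14, mid=14, arr[mid]=97
arr[14] == 97, found at index 14
= 14


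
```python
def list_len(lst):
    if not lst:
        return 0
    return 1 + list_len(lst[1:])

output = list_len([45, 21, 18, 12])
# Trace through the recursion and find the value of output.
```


list_len([45, 21, 18, 12])
= 1 + list_len([21, 18, 12])
= 1 + 1 + list_len([18, 12])
= 1 + 1 + 1 + list_len([12])
= 1 + 1 + 1 + 1 + list_len([])
= 1 + 1 + 1 + 1 + 0
= 4


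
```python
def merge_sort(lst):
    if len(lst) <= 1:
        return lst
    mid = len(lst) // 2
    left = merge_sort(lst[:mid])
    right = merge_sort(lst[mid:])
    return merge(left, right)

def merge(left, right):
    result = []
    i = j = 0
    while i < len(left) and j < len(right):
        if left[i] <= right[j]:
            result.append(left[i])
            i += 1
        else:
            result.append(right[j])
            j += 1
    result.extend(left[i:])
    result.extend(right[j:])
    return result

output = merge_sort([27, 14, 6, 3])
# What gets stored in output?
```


merge_sort([27, 14, 6, 3])
Split into [27, 14] and [6, 3]
Left sorted: [14, 27]
Right sorted: [3, 6]
Merge [14, 27] and [3, 6]
= [3, 6, 14, 27]


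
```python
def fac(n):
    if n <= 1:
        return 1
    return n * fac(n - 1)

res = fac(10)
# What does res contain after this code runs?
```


fac(10)
= 10 * fac(9)
= 10 * 9 * fac(8)
= 10 * 9 * 8 * fac(7)
= 10 * 9 * 8 * 7 * fac(6)
= 10 * 9 * 8 * 7 * 6 * fac(5)
= 10 * 9 * 8 * 7 * 6 * 5 * fac(4)
= 10 * 9 * 8 * 7 * 6 * 5 * 4 * fac(3)
= 10 * 9 * 8 * 7 * 6 * 5 * 4 * 3 * fac(2)
= 10 * 9 * 8 * 7 * 6 * 5 * 4 * 3 * 2 * fac(1)
= 10 * 9 * 8 * 7 * 6 * 5 * 4 * 3 * 2 * 1
= 3628800


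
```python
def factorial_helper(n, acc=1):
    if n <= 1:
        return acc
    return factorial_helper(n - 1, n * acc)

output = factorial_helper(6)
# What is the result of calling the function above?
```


factorial_helper(6, 1)
= factorial_helper(5, 6 * 1) = factorial_helper(5, 6)
= factorial_helper(4, 5 * 6) = factorial_helper(4, 30)
= factorial_helper(3, 4 * 30) = factorial_helper(3, 120)
= factorial_helper(2, 3 * 120) = factorial_helper(2, 360)
= factorial_helper(1, 2 * 360) = factorial_helper(1, 720)
n <= 1, return acc = 720


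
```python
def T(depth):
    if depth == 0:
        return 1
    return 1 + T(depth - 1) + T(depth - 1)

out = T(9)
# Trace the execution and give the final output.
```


T(9)
= 1 + T(8) + T(8)
= 1 + 2 * T(8)
T(k) = 2^(k+1) - 1
T(0) = 1
T(1) = 3
T(2) = 7
T(3) = 15
T(4) = 31
T(9) = 2^10 - 1 = 1023


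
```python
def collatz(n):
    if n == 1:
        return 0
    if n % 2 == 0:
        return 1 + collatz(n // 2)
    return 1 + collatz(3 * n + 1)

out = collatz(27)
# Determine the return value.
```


collatz(27)
27 is odd -> 3*27+1 = 82 -> collatz(82)
82 is even -> collatz(41)
41 is odd -> 3*41+1 = 124 -> collatz(124)
124 is even -> collatz(62)
62 is even -> collatz(31)
31 is odd -> 3*31+1 = 94 -> collatz(94)
94 is even -> collatz(47)
47 is odd -> 3*47+1 = 142 -> collatz(142)
142 is even -> collatz(71)
71 is odd -> 3*71+1 = 214 -> collatz(214)
214 is even -> collatz(107)
107 is odd -> 3*107+1 = 322 -> collatz(322)
322 is even -> collatz(161)
161 is odd -> 3*161+1 = 484 -> collatz(484)
484 is even -> collatz(242)
242 is even -> collatz(121)
121 is odd -> 3*121+1 = 364 -> collatz(364)
364 is even -> collatz(182)
182 is even -> collatz(91)
91 is odd -> 3*91+1 = 274 -> collatz(274)
274 is even -> collatz(137)
137 is odd -> 3*137+1 = 412 -> collatz(412)
412 is even -> collatz(206)
206 is even -> collatz(103)
103 is odd -> 3*103+1 = 310 -> collatz(310)
310 is even -> collatz(155)
155 is odd -> 3*155+1 = 466 -> collatz(466)
466 is even -> collatz(233)
233 is odd -> 3*233+1 = 700 -> collatz(700)
700 is even -> collatz(350)
350 is even -> collatz(175)
175 is odd -> 3*175+1 = 526 -> collatz(526)
526 is even -> collatz(263)
263 is odd -> 3*263+1 = 790 -> collatz(790)
790 is even -> collatz(395)
395 is odd -> 3*395+1 = 1186 -> collatz(1186)
1186 is even -> collatz(593)
593 is odd -> 3*593+1 = 1780 -> collatz(1780)
1780 is even -> collatz(890)
890 is even -> collatz(445)
445 is odd -> 3*445+1 = 1336 -> collatz(1336)
1336 is even -> collatz(668)
668 is even -> collatz(334)
334 is even -> collatz(167)
167 is odd -> 3*167+1 = 502 -> collatz(502)
502 is even -> collatz(251)
251 is odd -> 3*251+1 = 754 -> collatz(754)
754 is even -> collatz(377)
377 is odd -> 3*377+1 = 1132 -> collatz(1132)
1132 is even -> collatz(566)
566 is even -> collatz(283)
283 is odd -> 3*283+1 = 850 -> collatz(850)
850 is even -> collatz(425)
425 is odd -> 3*425+1 = 1276 -> collatz(1276)
1276 is even -> collatz(638)
638 is even -> collatz(319)
319 is odd -> 3*319+1 = 958 -> collatz(958)
958 is even -> collatz(479)
479 is odd -> 3*479+1 = 1438 -> collatz(1438)
1438 is even -> collatz(719)
719 is odd -> 3*719+1 = 2158 -> collatz(2158)
2158 is even -> collatz(1079)
1079 is odd -> 3*1079+1 = 3238 -> collatz(3238)
3238 is even -> collatz(1619)
1619 is odd -> 3*1619+1 = 4858 -> collatz(4858)
4858 is even -> collatz(2429)
2429 is odd -> 3*2429+1 = 7288 -> collatz(7288)
7288 is even -> collatz(3644)
3644 is even -> collatz(1822)
1822 is even -> collatz(911)
911 is odd -> 3*911+1 = 2734 -> collatz(2734)
2734 is even -> collatz(1367)
1367 is odd -> 3*1367+1 = 4102 -> collatz(4102)
4102 is even -> collatz(2051)
2051 is odd -> 3*2051+1 = 6154 -> collatz(6154)
6154 is even -> collatz(3077)
3077 is odd -> 3*3077+1 = 9232 -> collatz(9232)
9232 is even -> collatz(4616)
4616 is even -> collatz(2308)
2308 is even -> collatz(1154)
1154 is even -> collatz(577)
577 is odd -> 3*577+1 = 1732 -> collatz(1732)
1732 is even -> collatz(866)
866 is even -> collatz(433)
433 is odd -> 3*433+1 = 1300 -> collatz(1300)
1300 is even -> collatz(650)
650 is even -> collatz(325)
325 is odd -> 3*325+1 = 976 -> collatz(976)
976 is even -> collatz(488)
488 is even -> collatz(244)
244 is even -> collatz(122)
122 is even -> collatz(61)
61 is odd -> 3*61+1 = 184 -> collatz(184)
184 is even -> collatz(92)
92 is even -> collatz(46)
46 is even -> collatz(23)
23 is odd -> 3*23+1 = 70 -> collatz(70)
70 is even -> collatz(35)
35 is odd -> 3*35+1 = 106 -> collatz(106)
106 is even -> collatz(53)
53 is odd -> 3*53+1 = 160 -> collatz(160)
160 is even -> collatz(80)
80 is even -> collatz(40)
40 is even -> collatz(20)
20 is even -> collatz(10)
10 is even -> collatz(5)
5 is odd -> 3*5+1 = 16 -> collatz(16)
16 is even -> collatz(8)
8 is even -> collatz(4)
4 is even -> collatz(2)
2 is even -> collatz(1)
Reached 1 after 111 steps
= 111


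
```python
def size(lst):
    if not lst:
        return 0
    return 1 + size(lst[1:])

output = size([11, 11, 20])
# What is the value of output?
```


size([11, 11, 20])
= 1 + size([11, 20])
= 1 + 1 + size([20])
= 1 + 1 + 1 + size([])
= 1 + 1 + 1 + 0
= 3


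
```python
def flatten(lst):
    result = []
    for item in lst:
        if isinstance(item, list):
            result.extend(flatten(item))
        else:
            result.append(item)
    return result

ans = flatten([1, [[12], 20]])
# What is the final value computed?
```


flatten([1, [[12], 20]])
Processing each element:
  1 is not a list -> append 1
  [[12], 20] is a list -> flatten recursively -> [12, 20]
= [1, 12, 20]


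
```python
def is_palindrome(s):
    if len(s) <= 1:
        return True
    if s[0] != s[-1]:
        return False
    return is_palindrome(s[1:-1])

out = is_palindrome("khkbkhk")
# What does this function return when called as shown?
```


is_palindrome("khkbkhk")
"khkbkhk": s[0]='k' == s[-1]='k' -> is_palindrome("hkbkh")
"hkbkh": s[0]='h' == s[-1]='h' -> is_palindrome("kbk")
"kbk": s[0]='k' == s[-1]='k' -> is_palindrome("b")
"b": len <= 1 -> True
= True


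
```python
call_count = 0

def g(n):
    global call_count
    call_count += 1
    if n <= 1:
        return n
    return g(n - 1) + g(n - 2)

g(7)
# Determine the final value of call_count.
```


g(7) calls g(6) and g(5); each non-base call branches into two more.
Let C(k) = total number of calls made by g(k), including the call to g(k) itself.
Base cases: C(0) = 1, C(1) = 1
Recurrence: C(k) = 1 + C(k-1) + C(k-2)
  C(2) = 1 + C(1) + C(0) = 1 + 1 + 1 = 3
  C(3) = 1 + C(2) + C(1) = 1 + 3 + 1 = 5
  C(4) = 1 + C(3) + C(2) = 1 + 5 + 3 = 9
  C(5) = 1 + C(4) + C(3) = 1 + 9 + 5 = 15
  C(6) = 1 + C(5) + C(4) = 1 + 15 + 9 = 25
  C(7) = 1 + C(6) + C(5) = 1 + 25 + 15 = 41
Total calls = C(7) = 41


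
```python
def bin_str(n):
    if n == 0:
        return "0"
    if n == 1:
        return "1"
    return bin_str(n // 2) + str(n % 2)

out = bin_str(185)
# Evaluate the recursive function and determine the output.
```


bin_str(185)
= bin_str(92) + "1"
= bin_str(46) + "0" + "1"
= bin_str(23) + "0" + "0" + "1"
= bin_str(11) + "1" + "0" + "0" + "1"
= bin_str(5) + "1" + "1" + "0" + "0" + "1"
= bin_str(2) + "1" + "1" + "1" + "0" + "0" + "1"
= bin_str(1) + "0" + "1" + "1" + "1" + "0" + "0" + "1"
= "1" + "0" + "1" + "1" + "1" + "0" + "0" + "1"
= "10111001"


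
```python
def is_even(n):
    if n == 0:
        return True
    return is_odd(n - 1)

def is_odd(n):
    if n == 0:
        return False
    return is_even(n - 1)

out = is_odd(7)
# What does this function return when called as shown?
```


is_odd(7)
= is_even(6)
= is_odd(5)
= is_even(4)
= is_odd(3)
= is_even(2)
= is_odd(1)
= is_even(0)
n == 0: return True
= True


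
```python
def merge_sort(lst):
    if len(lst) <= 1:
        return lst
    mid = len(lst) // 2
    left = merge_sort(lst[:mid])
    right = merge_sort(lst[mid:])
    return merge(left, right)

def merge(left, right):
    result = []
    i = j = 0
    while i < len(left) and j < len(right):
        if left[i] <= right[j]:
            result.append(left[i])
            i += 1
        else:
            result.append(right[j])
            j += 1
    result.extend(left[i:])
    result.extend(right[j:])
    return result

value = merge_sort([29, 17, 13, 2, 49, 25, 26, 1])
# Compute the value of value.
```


merge_sort([29, 17, 13, 2, 49, 25, 26, 1])
Split into [29, 17, 13, 2] and [49, 25, 26, 1]
Left sorted: [2, 13, 17, 29]
Right sorted: [1, 25, 26, 49]
Merge [2, 13, 17, 29] and [1, 25, 26, 49]
= [1, 2, 13, 17, 25, 26, 29, 49]


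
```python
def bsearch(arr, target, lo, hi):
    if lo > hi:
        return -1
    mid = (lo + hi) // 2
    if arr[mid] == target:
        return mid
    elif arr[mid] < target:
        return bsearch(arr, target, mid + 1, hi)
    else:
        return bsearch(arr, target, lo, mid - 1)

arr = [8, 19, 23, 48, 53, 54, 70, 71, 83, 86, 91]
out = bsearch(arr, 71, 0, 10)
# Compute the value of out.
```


bsearch(arr, 71, 0, 10)
lo=0, hi=10, mid=5, arr[mid]=54
54 < 71, search right half
lo=6, hi=10, mid=8, arr[mid]=83
83 > 71, search left half
lo=6, hi=7, mid=6, arr[mid]=70
70 < 71, search right half
lo=7, hi=7, mid=7, arr[mid]=71
arr[7] == 71, found at index 7
= 7


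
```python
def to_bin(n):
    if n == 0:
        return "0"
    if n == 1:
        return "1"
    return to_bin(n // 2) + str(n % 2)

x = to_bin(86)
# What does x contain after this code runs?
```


to_bin(86)
= to_bin(43) + "0"
= to_bin(21) + "1" + "0"
= to_bin(10) + "1" + "1" + "0"
= to_bin(5) + "0" + "1" + "1" + "0"
= to_bin(2) + "1" + "0" + "1" + "1" + "0"
= to_bin(1) + "0" + "1" + "0" + "1" + "1" + "0"
= "1" + "0" + "1" + "0" + "1" + "1" + "0"
= "1010110"


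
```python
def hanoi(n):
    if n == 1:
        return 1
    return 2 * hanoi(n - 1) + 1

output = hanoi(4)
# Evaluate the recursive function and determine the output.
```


hanoi(4)
= 2 * hanoi(3) + 1
= 2 * (2 * hanoi(2) + 1) + 1
= 2 * (2 * (2 * hanoi(1) + 1) + 1) + 1
Now compute bottom-up:
hanoi(1) = 1
hanoi(2) = 2 * 1 + 1 = 3
hanoi(3) = 2 * 3 + 1 = 7
hanoi(4) = 2 * 7 + 1 = 15
= 15


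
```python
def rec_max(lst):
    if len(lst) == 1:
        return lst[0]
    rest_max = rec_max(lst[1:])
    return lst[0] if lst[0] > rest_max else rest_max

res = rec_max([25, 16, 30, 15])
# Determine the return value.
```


rec_max([25, 16, 30, 15])
= compare 25 with rec_max([16, 30, 15])
= compare 16 with rec_max([30, 15])
= compare 30 with rec_max([15])
Base: rec_max([15]) = 15
compare 30 with 15: max = 30
compare 16 with 30: max = 30
compare 25 with 30: max = 30
= 30
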